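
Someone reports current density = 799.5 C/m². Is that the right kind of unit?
No

current density has SI base units: A / m^2
C/m² does NOT reduce to A / m^2; a valid unit for current density would be e.g. A/m².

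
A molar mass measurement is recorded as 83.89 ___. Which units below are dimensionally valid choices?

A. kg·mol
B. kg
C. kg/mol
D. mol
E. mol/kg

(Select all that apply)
C

molar mass has SI base units: kg / mol

Checking each option against kg / mol:
  A. kg·mol: ✗ does not match
  B. kg: ✗ does not match
  C. kg/mol: ✓ matches
  D. mol: ✗ does not match
  E. mol/kg: ✗ does not match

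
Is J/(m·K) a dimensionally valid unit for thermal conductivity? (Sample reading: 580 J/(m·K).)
No

thermal conductivity has SI base units: kg * m / (s^3 * K)
J/(m·K) does NOT reduce to kg * m / (s^3 * K); a valid unit for thermal conductivity would be e.g. W/(m·K).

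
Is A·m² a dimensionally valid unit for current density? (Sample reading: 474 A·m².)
No

current density has SI base units: A / m^2
A·m² does NOT reduce to A / m^2; a valid unit for current density would be e.g. A/m².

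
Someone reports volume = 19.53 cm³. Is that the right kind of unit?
Yes

volume has SI base units: m^3
cm³ reduces to the same SI base units, so it is a valid unit for volume.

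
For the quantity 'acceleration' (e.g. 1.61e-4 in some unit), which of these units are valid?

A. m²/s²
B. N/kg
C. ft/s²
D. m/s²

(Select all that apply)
B, C, D

acceleration has SI base units: m / s^2

Checking each option against m / s^2:
  A. m²/s²: ✗ does not match
  B. N/kg: ✓ matches
  C. ft/s²: ✓ matches
  D. m/s²: ✓ matches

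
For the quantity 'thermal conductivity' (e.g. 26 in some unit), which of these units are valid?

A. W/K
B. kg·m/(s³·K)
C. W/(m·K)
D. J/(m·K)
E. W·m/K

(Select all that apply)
B, C

thermal conductivity has SI base units: kg * m / (s^3 * K)

Checking each option against kg * m / (s^3 * K):
  A. W/K: ✗ does not match
  B. kg·m/(s³·K): ✓ matches
  C. W/(m·K): ✓ matches
  D. J/(m·K): ✗ does not match
  E. W·m/K: ✗ does not match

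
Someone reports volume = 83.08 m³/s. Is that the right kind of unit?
No

volume has SI base units: m^3
m³/s does NOT reduce to m^3; a valid unit for volume would be e.g. m³.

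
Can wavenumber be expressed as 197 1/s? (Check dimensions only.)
No

wavenumber has SI base units: 1 / m
1/s does NOT reduce to 1 / m; a valid unit for wavenumber would be e.g. 1/m.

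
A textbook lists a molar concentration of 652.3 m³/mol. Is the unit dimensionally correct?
No

molar concentration has SI base units: mol / m^3
m³/mol does NOT reduce to mol / m^3; a valid unit for molar concentration would be e.g. mol/m³.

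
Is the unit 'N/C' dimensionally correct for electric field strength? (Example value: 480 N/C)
Yes

electric field strength has SI base units: kg * m / (A * s^3)
N/C reduces to the same SI base units, so it is a valid unit for electric field strength.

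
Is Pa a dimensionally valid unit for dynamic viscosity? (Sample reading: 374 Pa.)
No

dynamic viscosity has SI base units: kg / (m * s)
Pa does NOT reduce to kg / (m * s); a valid unit for dynamic viscosity would be e.g. Pa·s.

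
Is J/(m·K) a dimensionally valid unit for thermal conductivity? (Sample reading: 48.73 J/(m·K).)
No

thermal conductivity has SI base units: kg * m / (s^3 * K)
J/(m·K) does NOT reduce to kg * m / (s^3 * K); a valid unit for thermal conductivity would be e.g. W/(m·K).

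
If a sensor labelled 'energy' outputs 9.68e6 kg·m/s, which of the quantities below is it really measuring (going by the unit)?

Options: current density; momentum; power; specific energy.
momentum

energy should have units dimensionally equivalent to kg * m^2 / s^2 (e.g. J).
The given unit 'kg·m/s' reduces to kg * m / s. Of the listed options, that is the dimensionality of momentum.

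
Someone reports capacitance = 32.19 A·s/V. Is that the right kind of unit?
Yes

capacitance has SI base units: A^2 * s^4 / (kg * m^2)
A·s/V reduces to the same SI base units, so it is a valid unit for capacitance.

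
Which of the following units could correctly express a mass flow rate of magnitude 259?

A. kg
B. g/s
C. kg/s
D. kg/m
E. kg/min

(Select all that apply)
B, C, E

mass flow rate has SI base units: kg / s

Checking each option against kg / s:
  A. kg: ✗ does not match
  B. g/s: ✓ matches
  C. kg/s: ✓ matches
  D. kg/m: ✗ does not match
  E. kg/min: ✓ matches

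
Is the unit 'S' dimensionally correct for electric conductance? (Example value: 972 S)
Yes

electric conductance has SI base units: A^2 * s^3 / (kg * m^2)
S reduces to the same SI base units, so it is a valid unit for electric conductance.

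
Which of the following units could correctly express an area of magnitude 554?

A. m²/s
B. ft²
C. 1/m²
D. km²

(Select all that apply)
B, D

area has SI base units: m^2

Checking each option against m^2:
  A. m²/s: ✗ does not match
  B. ft²: ✓ matches
  C. 1/m²: ✗ does not match
  D. km²: ✓ matches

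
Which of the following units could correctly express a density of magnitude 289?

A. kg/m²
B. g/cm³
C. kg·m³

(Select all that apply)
B

density has SI base units: kg / m^3

Checking each option against kg / m^3:
  A. kg/m²: ✗ does not match
  B. g/cm³: ✓ matches
  C. kg·m³: ✗ does not match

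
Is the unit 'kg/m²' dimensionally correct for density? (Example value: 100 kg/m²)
No

density has SI base units: kg / m^3
kg/m² does NOT reduce to kg / m^3; a valid unit for density would be e.g. kg/m³.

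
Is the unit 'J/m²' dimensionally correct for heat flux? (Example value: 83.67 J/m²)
No

heat flux has SI base units: kg / s^3
J/m² does NOT reduce to kg / s^3; a valid unit for heat flux would be e.g. W/m².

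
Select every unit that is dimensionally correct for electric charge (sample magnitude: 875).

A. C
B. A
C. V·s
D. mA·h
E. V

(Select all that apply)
A, D

electric charge has SI base units: A * s

Checking each option against A * s:
  A. C: ✓ matches
  B. A: ✗ does not match
  C. V·s: ✗ does not match
  D. mA·h: ✓ matches
  E. V: ✗ does not match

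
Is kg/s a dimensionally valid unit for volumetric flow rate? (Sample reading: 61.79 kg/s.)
No

volumetric flow rate has SI base units: m^3 / s
kg/s does NOT reduce to m^3 / s; a valid unit for volumetric flow rate would be e.g. m³/s.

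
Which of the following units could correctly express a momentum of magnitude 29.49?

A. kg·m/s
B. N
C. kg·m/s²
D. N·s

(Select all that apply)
A, D

momentum has SI base units: kg * m / s

Checking each option against kg * m / s:
  A. kg·m/s: ✓ matches
  B. N: ✗ does not match
  C. kg·m/s²: ✗ does not match
  D. N·s: ✓ matches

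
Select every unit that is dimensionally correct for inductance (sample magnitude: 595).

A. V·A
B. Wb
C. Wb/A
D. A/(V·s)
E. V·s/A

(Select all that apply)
C, E

inductance has SI base units: kg * m^2 / (A^2 * s^2)

Checking each option against kg * m^2 / (A^2 * s^2):
  A. V·A: ✗ does not match
  B. Wb: ✗ does not match
  C. Wb/A: ✓ matches
  D. A/(V·s): ✗ does not match
  E. V·s/A: ✓ matches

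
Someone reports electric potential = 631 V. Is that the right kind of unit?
Yes

electric potential has SI base units: kg * m^2 / (A * s^3)
V reduces to the same SI base units, so it is a valid unit for electric potential.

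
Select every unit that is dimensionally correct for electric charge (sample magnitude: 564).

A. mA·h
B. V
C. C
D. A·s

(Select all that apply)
A, C, D

electric charge has SI base units: A * s

Checking each option against A * s:
  A. mA·h: ✓ matches
  B. V: ✗ does not match
  C. C: ✓ matches
  D. A·s: ✓ matches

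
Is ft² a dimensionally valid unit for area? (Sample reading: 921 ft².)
Yes

area has SI base units: m^2
ft² reduces to the same SI base units, so it is a valid unit for area.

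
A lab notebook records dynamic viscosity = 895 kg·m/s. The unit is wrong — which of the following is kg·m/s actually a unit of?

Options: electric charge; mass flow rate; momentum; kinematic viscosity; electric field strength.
momentum

dynamic viscosity should have units dimensionally equivalent to kg / (m * s) (e.g. Pa·s).
The given unit 'kg·m/s' reduces to kg * m / s. Of the listed options, that is the dimensionality of momentum.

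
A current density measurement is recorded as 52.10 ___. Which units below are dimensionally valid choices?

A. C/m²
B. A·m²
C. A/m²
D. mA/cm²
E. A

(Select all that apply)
C, D

current density has SI base units: A / m^2

Checking each option against A / m^2:
  A. C/m²: ✗ does not match
  B. A·m²: ✗ does not match
  C. A/m²: ✓ matches
  D. mA/cm²: ✓ matches
  E. A: ✗ does not match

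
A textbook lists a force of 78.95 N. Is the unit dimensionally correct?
Yes

force has SI base units: kg * m / s^2
N reduces to the same SI base units, so it is a valid unit for force.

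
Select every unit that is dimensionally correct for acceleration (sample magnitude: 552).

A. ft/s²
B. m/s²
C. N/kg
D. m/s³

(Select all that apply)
A, B, C

acceleration has SI base units: m / s^2

Checking each option against m / s^2:
  A. ft/s²: ✓ matches
  B. m/s²: ✓ matches
  C. N/kg: ✓ matches
  D. m/s³: ✗ does not match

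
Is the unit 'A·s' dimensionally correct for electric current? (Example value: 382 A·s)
No

electric current has SI base units: A
A·s does NOT reduce to A; a valid unit for electric current would be e.g. A.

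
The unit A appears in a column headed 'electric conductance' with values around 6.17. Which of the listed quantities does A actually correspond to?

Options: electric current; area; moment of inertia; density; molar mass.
electric current

electric conductance should have units dimensionally equivalent to A^2 * s^3 / (kg * m^2) (e.g. S).
The given unit 'A' reduces to A. Of the listed options, that is the dimensionality of electric current.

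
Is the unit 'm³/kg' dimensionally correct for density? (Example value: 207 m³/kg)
No

density has SI base units: kg / m^3
m³/kg does NOT reduce to kg / m^3; a valid unit for density would be e.g. kg/m³.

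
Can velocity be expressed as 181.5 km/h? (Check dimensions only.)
Yes

velocity has SI base units: m / s
km/h reduces to the same SI base units, so it is a valid unit for velocity.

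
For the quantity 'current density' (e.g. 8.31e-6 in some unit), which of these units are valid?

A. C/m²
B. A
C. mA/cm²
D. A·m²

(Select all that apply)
C

current density has SI base units: A / m^2

Checking each option against A / m^2:
  A. C/m²: ✗ does not match
  B. A: ✗ does not match
  C. mA/cm²: ✓ matches
  D. A·m²: ✗ does not match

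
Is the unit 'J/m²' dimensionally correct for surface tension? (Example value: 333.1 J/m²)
Yes

surface tension has SI base units: kg / s^2
J/m² reduces to the same SI base units, so it is a valid unit for surface tension.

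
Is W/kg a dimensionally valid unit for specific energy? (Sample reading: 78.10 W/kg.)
No

specific energy has SI base units: m^2 / s^2
W/kg does NOT reduce to m^2 / s^2; a valid unit for specific energy would be e.g. J/kg.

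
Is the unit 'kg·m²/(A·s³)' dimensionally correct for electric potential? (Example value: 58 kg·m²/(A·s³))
Yes

electric potential has SI base units: kg * m^2 / (A * s^3)
kg·m²/(A·s³) reduces to the same SI base units, so it is a valid unit for electric potential.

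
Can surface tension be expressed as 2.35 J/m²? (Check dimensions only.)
Yes

surface tension has SI base units: kg / s^2
J/m² reduces to the same SI base units, so it is a valid unit for surface tension.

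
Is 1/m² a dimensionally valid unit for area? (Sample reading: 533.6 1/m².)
No

area has SI base units: m^2
1/m² does NOT reduce to m^2; a valid unit for area would be e.g. m².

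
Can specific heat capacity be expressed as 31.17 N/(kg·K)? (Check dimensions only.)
No

specific heat capacity has SI base units: m^2 / (s^2 * K)
N/(kg·K) does NOT reduce to m^2 / (s^2 * K); a valid unit for specific heat capacity would be e.g. J/(kg·K).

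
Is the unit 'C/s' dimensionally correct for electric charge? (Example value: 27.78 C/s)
No

electric charge has SI base units: A * s
C/s does NOT reduce to A * s; a valid unit for electric charge would be e.g. C.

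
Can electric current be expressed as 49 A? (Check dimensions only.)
Yes

electric current has SI base units: A
A reduces to the same SI base units, so it is a valid unit for electric current.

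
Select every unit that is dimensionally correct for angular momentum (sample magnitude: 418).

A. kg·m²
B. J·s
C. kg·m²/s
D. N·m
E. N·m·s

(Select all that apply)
B, C, E

angular momentum has SI base units: kg * m^2 / s

Checking each option against kg * m^2 / s:
  A. kg·m²: ✗ does not match
  B. J·s: ✓ matches
  C. kg·m²/s: ✓ matches
  D. N·m: ✗ does not match
  E. N·m·s: ✓ matches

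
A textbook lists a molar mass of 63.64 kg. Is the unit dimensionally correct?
No

molar mass has SI base units: kg / mol
kg does NOT reduce to kg / mol; a valid unit for molar mass would be e.g. kg/mol.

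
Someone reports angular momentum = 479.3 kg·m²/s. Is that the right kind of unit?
Yes

angular momentum has SI base units: kg * m^2 / s
kg·m²/s reduces to the same SI base units, so it is a valid unit for angular momentum.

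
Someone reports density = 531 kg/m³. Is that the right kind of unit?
Yes

density has SI base units: kg / m^3
kg/m³ reduces to the same SI base units, so it is a valid unit for density.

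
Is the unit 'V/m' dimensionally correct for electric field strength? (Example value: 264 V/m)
Yes

electric field strength has SI base units: kg * m / (A * s^3)
V/m reduces to the same SI base units, so it is a valid unit for electric field strength.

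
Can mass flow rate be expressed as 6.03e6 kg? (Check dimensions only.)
No

mass flow rate has SI base units: kg / s
kg does NOT reduce to kg / s; a valid unit for mass flow rate would be e.g. kg/s.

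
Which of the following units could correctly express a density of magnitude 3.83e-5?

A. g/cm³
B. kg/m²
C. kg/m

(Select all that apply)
A

density has SI base units: kg / m^3

Checking each option against kg / m^3:
  A. g/cm³: ✓ matches
  B. kg/m²: ✗ does not match
  C. kg/m: ✗ does not match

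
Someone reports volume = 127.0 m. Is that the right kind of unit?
No

volume has SI base units: m^3
m does NOT reduce to m^3; a valid unit for volume would be e.g. m³.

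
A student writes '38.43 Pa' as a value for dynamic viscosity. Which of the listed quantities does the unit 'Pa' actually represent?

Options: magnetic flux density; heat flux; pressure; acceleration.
pressure

dynamic viscosity should have units dimensionally equivalent to kg / (m * s) (e.g. Pa·s).
The given unit 'Pa' reduces to kg / (m * s^2). Of the listed options, that is the dimensionality of pressure.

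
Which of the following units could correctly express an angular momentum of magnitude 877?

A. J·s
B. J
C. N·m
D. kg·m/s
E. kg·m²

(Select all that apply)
A

angular momentum has SI base units: kg * m^2 / s

Checking each option against kg * m^2 / s:
  A. J·s: ✓ matches
  B. J: ✗ does not match
  C. N·m: ✗ does not match
  D. kg·m/s: ✗ does not match
  E. kg·m²: ✗ does not match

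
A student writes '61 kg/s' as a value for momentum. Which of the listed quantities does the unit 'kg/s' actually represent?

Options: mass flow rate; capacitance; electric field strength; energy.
mass flow rate

momentum should have units dimensionally equivalent to kg * m / s (e.g. kg·m/s).
The given unit 'kg/s' reduces to kg / s. Of the listed options, that is the dimensionality of mass flow rate.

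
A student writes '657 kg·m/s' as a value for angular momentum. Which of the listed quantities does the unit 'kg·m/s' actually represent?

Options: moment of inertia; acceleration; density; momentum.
momentum

angular momentum should have units dimensionally equivalent to kg * m^2 / s (e.g. kg·m²/s).
The given unit 'kg·m/s' reduces to kg * m / s. Of the listed options, that is the dimensionality of momentum.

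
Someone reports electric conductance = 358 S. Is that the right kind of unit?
Yes

electric conductance has SI base units: A^2 * s^3 / (kg * m^2)
S reduces to the same SI base units, so it is a valid unit for electric conductance.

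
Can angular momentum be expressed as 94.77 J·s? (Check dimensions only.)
Yes

angular momentum has SI base units: kg * m^2 / s
J·s reduces to the same SI base units, so it is a valid unit for angular momentum.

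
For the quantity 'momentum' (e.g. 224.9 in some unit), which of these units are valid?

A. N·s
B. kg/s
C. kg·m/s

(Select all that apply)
A, C

momentum has SI base units: kg * m / s

Checking each option against kg * m / s:
  A. N·s: ✓ matches
  B. kg/s: ✗ does not match
  C. kg·m/s: ✓ matches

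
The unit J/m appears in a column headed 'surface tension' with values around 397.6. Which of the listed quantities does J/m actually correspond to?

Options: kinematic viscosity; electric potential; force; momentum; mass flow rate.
force

surface tension should have units dimensionally equivalent to kg / s^2 (e.g. N/m).
The given unit 'J/m' reduces to kg * m / s^2. Of the listed options, that is the dimensionality of force.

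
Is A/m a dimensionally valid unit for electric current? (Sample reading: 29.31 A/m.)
No

electric current has SI base units: A
A/m does NOT reduce to A; a valid unit for electric current would be e.g. A.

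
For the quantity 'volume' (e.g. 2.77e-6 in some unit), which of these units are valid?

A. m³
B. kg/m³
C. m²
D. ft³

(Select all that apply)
A, D

volume has SI base units: m^3

Checking each option against m^3:
  A. m³: ✓ matches
  B. kg/m³: ✗ does not match
  C. m²: ✗ does not match
  D. ft³: ✓ matches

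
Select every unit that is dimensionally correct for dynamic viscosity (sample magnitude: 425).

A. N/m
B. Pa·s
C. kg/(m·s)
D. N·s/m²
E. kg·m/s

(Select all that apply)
B, C, D

dynamic viscosity has SI base units: kg / (m * s)

Checking each option against kg / (m * s):
  A. N/m: ✗ does not match
  B. Pa·s: ✓ matches
  C. kg/(m·s): ✓ matches
  D. N·s/m²: ✓ matches
  E. kg·m/s: ✗ does not match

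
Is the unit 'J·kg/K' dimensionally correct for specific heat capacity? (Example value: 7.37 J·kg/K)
No

specific heat capacity has SI base units: m^2 / (s^2 * K)
J·kg/K does NOT reduce to m^2 / (s^2 * K); a valid unit for specific heat capacity would be e.g. J/(kg·K).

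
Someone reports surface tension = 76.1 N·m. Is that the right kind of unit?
No

surface tension has SI base units: kg / s^2
N·m does NOT reduce to kg / s^2; a valid unit for surface tension would be e.g. N/m.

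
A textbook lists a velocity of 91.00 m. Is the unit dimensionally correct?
No

velocity has SI base units: m / s
m does NOT reduce to m / s; a valid unit for velocity would be e.g. m/s.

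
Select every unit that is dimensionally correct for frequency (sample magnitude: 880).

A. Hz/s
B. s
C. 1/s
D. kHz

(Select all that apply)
C, D

frequency has SI base units: 1 / s

Checking each option against 1 / s:
  A. Hz/s: ✗ does not match
  B. s: ✗ does not match
  C. 1/s: ✓ matches
  D. kHz: ✓ matches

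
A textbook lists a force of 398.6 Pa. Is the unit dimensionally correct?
No

force has SI base units: kg * m / s^2
Pa does NOT reduce to kg * m / s^2; a valid unit for force would be e.g. N.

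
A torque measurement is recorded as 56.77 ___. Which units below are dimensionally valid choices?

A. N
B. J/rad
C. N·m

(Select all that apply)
B, C

torque has SI base units: kg * m^2 / s^2

Checking each option against kg * m^2 / s^2:
  A. N: ✗ does not match
  B. J/rad: ✓ matches
  C. N·m: ✓ matches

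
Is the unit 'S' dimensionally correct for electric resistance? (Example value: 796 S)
No

electric resistance has SI base units: kg * m^2 / (A^2 * s^3)
S does NOT reduce to kg * m^2 / (A^2 * s^3); a valid unit for electric resistance would be e.g. Ω.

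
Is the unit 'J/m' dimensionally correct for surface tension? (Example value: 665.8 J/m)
No

surface tension has SI base units: kg / s^2
J/m does NOT reduce to kg / s^2; a valid unit for surface tension would be e.g. N/m.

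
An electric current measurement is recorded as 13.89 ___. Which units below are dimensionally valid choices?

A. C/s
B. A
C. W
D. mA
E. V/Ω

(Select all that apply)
A, B, D, E

electric current has SI base units: A

Checking each option against A:
  A. C/s: ✓ matches
  B. A: ✓ matches
  C. W: ✗ does not match
  D. mA: ✓ matches
  E. V/Ω: ✓ matches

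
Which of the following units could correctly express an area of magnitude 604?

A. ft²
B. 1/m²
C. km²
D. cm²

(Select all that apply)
A, C, D

area has SI base units: m^2

Checking each option against m^2:
  A. ft²: ✓ matches
  B. 1/m²: ✗ does not match
  C. km²: ✓ matches
  D. cm²: ✓ matches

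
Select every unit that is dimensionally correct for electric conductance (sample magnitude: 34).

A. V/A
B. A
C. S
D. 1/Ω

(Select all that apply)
C, D

electric conductance has SI base units: A^2 * s^3 / (kg * m^2)

Checking each option against A^2 * s^3 / (kg * m^2):
  A. V/A: ✗ does not match
  B. A: ✗ does not match
  C. S: ✓ matches
  D. 1/Ω: ✓ matches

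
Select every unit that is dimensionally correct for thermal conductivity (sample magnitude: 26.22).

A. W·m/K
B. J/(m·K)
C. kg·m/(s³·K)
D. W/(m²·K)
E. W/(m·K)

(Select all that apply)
C, E

thermal conductivity has SI base units: kg * m / (s^3 * K)

Checking each option against kg * m / (s^3 * K):
  A. W·m/K: ✗ does not match
  B. J/(m·K): ✗ does not match
  C. kg·m/(s³·K): ✓ matches
  D. W/(m²·K): ✗ does not match
  E. W/(m·K): ✓ matches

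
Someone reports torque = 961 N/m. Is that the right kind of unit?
No

torque has SI base units: kg * m^2 / s^2
N/m does NOT reduce to kg * m^2 / s^2; a valid unit for torque would be e.g. N·m.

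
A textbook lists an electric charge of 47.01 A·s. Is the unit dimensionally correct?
Yes

electric charge has SI base units: A * s
A·s reduces to the same SI base units, so it is a valid unit for electric charge.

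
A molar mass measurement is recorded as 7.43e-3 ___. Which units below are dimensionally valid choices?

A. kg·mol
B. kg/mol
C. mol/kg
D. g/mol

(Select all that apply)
B, D

molar mass has SI base units: kg / mol

Checking each option against kg / mol:
  A. kg·mol: ✗ does not match
  B. kg/mol: ✓ matches
  C. mol/kg: ✗ does not match
  D. g/mol: ✓ matches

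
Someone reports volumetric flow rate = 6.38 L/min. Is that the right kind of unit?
Yes

volumetric flow rate has SI base units: m^3 / s
L/min reduces to the same SI base units, so it is a valid unit for volumetric flow rate.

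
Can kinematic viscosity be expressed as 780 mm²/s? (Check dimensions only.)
Yes

kinematic viscosity has SI base units: m^2 / s
mm²/s reduces to the same SI base units, so it is a valid unit for kinematic viscosity.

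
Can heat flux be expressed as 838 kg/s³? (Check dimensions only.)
Yes

heat flux has SI base units: kg / s^3
kg/s³ reduces to the same SI base units, so it is a valid unit for heat flux.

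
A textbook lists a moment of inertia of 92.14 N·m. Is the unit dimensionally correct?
No

moment of inertia has SI base units: kg * m^2
N·m does NOT reduce to kg * m^2; a valid unit for moment of inertia would be e.g. kg·m².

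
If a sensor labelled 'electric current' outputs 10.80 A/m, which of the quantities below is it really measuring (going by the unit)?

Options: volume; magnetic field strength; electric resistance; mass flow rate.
magnetic field strength

electric current should have units dimensionally equivalent to A (e.g. A).
The given unit 'A/m' reduces to A / m. Of the listed options, that is the dimensionality of magnetic field strength.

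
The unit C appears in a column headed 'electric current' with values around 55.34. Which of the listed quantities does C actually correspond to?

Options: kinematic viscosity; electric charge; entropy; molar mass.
electric charge

electric current should have units dimensionally equivalent to A (e.g. A).
The given unit 'C' reduces to A * s. Of the listed options, that is the dimensionality of electric charge.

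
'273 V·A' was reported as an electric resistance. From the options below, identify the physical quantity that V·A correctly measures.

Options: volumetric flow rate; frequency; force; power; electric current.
power

electric resistance should have units dimensionally equivalent to kg * m^2 / (A^2 * s^3) (e.g. Ω).
The given unit 'V·A' reduces to kg * m^2 / s^3. Of the listed options, that is the dimensionality of power.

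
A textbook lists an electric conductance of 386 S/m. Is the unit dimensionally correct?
No

electric conductance has SI base units: A^2 * s^3 / (kg * m^2)
S/m does NOT reduce to A^2 * s^3 / (kg * m^2); a valid unit for electric conductance would be e.g. S.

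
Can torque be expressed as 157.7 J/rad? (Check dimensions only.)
Yes

torque has SI base units: kg * m^2 / s^2
J/rad reduces to the same SI base units, so it is a valid unit for torque.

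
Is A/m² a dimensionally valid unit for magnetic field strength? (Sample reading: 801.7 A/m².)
No

magnetic field strength has SI base units: A / m
A/m² does NOT reduce to A / m; a valid unit for magnetic field strength would be e.g. A/m.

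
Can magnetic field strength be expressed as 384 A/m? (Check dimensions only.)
Yes

magnetic field strength has SI base units: A / m
A/m reduces to the same SI base units, so it is a valid unit for magnetic field strength.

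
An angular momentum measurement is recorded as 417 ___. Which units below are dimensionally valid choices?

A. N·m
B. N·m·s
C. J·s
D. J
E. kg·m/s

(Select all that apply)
B, C

angular momentum has SI base units: kg * m^2 / s

Checking each option against kg * m^2 / s:
  A. N·m: ✗ does not match
  B. N·m·s: ✓ matches
  C. J·s: ✓ matches
  D. J: ✗ does not match
  E. kg·m/s: ✗ does not match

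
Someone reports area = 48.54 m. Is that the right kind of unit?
No

area has SI base units: m^2
m does NOT reduce to m^2; a valid unit for area would be e.g. m².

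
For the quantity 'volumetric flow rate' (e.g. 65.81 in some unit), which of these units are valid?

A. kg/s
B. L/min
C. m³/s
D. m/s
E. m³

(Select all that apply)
B, C

volumetric flow rate has SI base units: m^3 / s

Checking each option against m^3 / s:
  A. kg/s: ✗ does not match
  B. L/min: ✓ matches
  C. m³/s: ✓ matches
  D. m/s: ✗ does not match
  E. m³: ✗ does not match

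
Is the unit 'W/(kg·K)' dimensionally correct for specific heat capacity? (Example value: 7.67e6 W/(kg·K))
No

specific heat capacity has SI base units: m^2 / (s^2 * K)
W/(kg·K) does NOT reduce to m^2 / (s^2 * K); a valid unit for specific heat capacity would be e.g. J/(kg·K).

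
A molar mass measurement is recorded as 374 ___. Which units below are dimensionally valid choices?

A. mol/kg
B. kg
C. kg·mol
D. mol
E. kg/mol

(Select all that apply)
E

molar mass has SI base units: kg / mol

Checking each option against kg / mol:
  A. mol/kg: ✗ does not match
  B. kg: ✗ does not match
  C. kg·mol: ✗ does not match
  D. mol: ✗ does not match
  E. kg/mol: ✓ matches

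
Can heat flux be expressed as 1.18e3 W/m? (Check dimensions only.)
No

heat flux has SI base units: kg / s^3
W/m does NOT reduce to kg / s^3; a valid unit for heat flux would be e.g. W/m².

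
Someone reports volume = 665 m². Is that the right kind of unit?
No

volume has SI base units: m^3
m² does NOT reduce to m^3; a valid unit for volume would be e.g. m³.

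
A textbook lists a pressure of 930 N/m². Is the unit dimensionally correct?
Yes

pressure has SI base units: kg / (m * s^2)
N/m² reduces to the same SI base units, so it is a valid unit for pressure.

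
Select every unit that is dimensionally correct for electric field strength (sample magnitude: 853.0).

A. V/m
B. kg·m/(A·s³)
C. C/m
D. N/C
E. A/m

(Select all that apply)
A, B, D

electric field strength has SI base units: kg * m / (A * s^3)

Checking each option against kg * m / (A * s^3):
  A. V/m: ✓ matches
  B. kg·m/(A·s³): ✓ matches
  C. C/m: ✗ does not match
  D. N/C: ✓ matches
  E. A/m: ✗ does not match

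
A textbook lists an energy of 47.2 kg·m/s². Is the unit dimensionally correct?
No

energy has SI base units: kg * m^2 / s^2
kg·m/s² does NOT reduce to kg * m^2 / s^2; a valid unit for energy would be e.g. J.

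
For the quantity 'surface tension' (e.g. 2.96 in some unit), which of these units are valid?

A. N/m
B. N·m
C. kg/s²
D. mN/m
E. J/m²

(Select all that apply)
A, C, D, E

surface tension has SI base units: kg / s^2

Checking each option against kg / s^2:
  A. N/m: ✓ matches
  B. N·m: ✗ does not match
  C. kg/s²: ✓ matches
  D. mN/m: ✓ matches
  E. J/m²: ✓ matches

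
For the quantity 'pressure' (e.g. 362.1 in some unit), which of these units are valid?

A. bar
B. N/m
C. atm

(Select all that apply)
A, C

pressure has SI base units: kg / (m * s^2)

Checking each option against kg / (m * s^2):
  A. bar: ✓ matches
  B. N/m: ✗ does not match
  C. atm: ✓ matches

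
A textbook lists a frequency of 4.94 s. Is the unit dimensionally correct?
No

frequency has SI base units: 1 / s
s does NOT reduce to 1 / s; a valid unit for frequency would be e.g. Hz.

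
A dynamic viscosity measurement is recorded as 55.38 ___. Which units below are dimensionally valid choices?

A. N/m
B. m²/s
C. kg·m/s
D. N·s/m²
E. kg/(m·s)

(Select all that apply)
D, E

dynamic viscosity has SI base units: kg / (m * s)

Checking each option against kg / (m * s):
  A. N/m: ✗ does not match
  B. m²/s: ✗ does not match
  C. kg·m/s: ✗ does not match
  D. N·s/m²: ✓ matches
  E. kg/(m·s): ✓ matches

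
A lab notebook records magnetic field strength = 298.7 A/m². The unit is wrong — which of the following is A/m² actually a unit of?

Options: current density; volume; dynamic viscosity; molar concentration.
current density

magnetic field strength should have units dimensionally equivalent to A / m (e.g. A/m).
The given unit 'A/m²' reduces to A / m^2. Of the listed options, that is the dimensionality of current density.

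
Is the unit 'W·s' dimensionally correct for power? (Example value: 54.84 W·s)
No

power has SI base units: kg * m^2 / s^3
W·s does NOT reduce to kg * m^2 / s^3; a valid unit for power would be e.g. W.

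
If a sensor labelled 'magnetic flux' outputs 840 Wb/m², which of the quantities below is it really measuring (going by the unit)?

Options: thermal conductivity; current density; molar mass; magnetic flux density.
magnetic flux density

magnetic flux should have units dimensionally equivalent to kg * m^2 / (A * s^2) (e.g. Wb).
The given unit 'Wb/m²' reduces to kg / (A * s^2). Of the listed options, that is the dimensionality of magnetic flux density.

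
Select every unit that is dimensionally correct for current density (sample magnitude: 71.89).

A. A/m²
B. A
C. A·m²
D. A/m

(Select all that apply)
A

current density has SI base units: A / m^2

Checking each option against A / m^2:
  A. A/m²: ✓ matches
  B. A: ✗ does not match
  C. A·m²: ✗ does not match
  D. A/m: ✗ does not match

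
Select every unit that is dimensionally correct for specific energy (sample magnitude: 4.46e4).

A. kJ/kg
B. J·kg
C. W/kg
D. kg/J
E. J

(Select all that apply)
A

specific energy has SI base units: m^2 / s^2

Checking each option against m^2 / s^2:
  A. kJ/kg: ✓ matches
  B. J·kg: ✗ does not match
  C. W/kg: ✗ does not match
  D. kg/J: ✗ does not match
  E. J: ✗ does not match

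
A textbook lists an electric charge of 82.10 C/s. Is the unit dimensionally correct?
No

electric charge has SI base units: A * s
C/s does NOT reduce to A * s; a valid unit for electric charge would be e.g. C.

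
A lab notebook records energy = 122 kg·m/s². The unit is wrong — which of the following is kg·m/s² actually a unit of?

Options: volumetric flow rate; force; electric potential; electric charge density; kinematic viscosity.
force

energy should have units dimensionally equivalent to kg * m^2 / s^2 (e.g. J).
The given unit 'kg·m/s²' reduces to kg * m / s^2. Of the listed options, that is the dimensionality of force.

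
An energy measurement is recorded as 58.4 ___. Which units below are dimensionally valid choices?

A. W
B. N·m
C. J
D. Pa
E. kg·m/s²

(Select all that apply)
B, C

energy has SI base units: kg * m^2 / s^2

Checking each option against kg * m^2 / s^2:
  A. W: ✗ does not match
  B. N·m: ✓ matches
  C. J: ✓ matches
  D. Pa: ✗ does not match
  E. kg·m/s²: ✗ does not match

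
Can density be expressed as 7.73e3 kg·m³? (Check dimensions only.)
No

density has SI base units: kg / m^3
kg·m³ does NOT reduce to kg / m^3; a valid unit for density would be e.g. kg/m³.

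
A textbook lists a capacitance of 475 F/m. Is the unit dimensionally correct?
No

capacitance has SI base units: A^2 * s^4 / (kg * m^2)
F/m does NOT reduce to A^2 * s^4 / (kg * m^2); a valid unit for capacitance would be e.g. F.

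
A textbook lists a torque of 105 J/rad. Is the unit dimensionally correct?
Yes

torque has SI base units: kg * m^2 / s^2
J/rad reduces to the same SI base units, so it is a valid unit for torque.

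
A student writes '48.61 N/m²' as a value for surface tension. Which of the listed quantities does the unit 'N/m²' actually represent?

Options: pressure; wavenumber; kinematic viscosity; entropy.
pressure

surface tension should have units dimensionally equivalent to kg / s^2 (e.g. N/m).
The given unit 'N/m²' reduces to kg / (m * s^2). Of the listed options, that is the dimensionality of pressure.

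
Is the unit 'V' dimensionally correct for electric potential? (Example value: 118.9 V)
Yes

electric potential has SI base units: kg * m^2 / (A * s^3)
V reduces to the same SI base units, so it is a valid unit for electric potential.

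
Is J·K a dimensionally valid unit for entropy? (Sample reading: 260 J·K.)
No

entropy has SI base units: kg * m^2 / (s^2 * K)
J·K does NOT reduce to kg * m^2 / (s^2 * K); a valid unit for entropy would be e.g. J/K.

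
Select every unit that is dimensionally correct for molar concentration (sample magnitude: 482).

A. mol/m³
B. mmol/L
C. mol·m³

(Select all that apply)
A, B

molar concentration has SI base units: mol / m^3

Checking each option against mol / m^3:
  A. mol/m³: ✓ matches
  B. mmol/L: ✓ matches
  C. mol·m³: ✗ does not match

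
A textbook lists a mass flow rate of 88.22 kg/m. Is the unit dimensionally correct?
No

mass flow rate has SI base units: kg / s
kg/m does NOT reduce to kg / s; a valid unit for mass flow rate would be e.g. kg/s.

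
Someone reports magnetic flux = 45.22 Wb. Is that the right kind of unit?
Yes

magnetic flux has SI base units: kg * m^2 / (A * s^2)
Wb reduces to the same SI base units, so it is a valid unit for magnetic flux.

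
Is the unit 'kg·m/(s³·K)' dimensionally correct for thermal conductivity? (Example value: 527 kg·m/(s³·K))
Yes

thermal conductivity has SI base units: kg * m / (s^3 * K)
kg·m/(s³·K) reduces to the same SI base units, so it is a valid unit for thermal conductivity.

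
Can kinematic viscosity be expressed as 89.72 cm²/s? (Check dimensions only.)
Yes

kinematic viscosity has SI base units: m^2 / s
cm²/s reduces to the same SI base units, so it is a valid unit for kinematic viscosity.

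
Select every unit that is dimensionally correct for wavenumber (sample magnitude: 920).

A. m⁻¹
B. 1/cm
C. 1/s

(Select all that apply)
A, B

wavenumber has SI base units: 1 / m

Checking each option against 1 / m:
  A. m⁻¹: ✓ matches
  B. 1/cm: ✓ matches
  C. 1/s: ✗ does not match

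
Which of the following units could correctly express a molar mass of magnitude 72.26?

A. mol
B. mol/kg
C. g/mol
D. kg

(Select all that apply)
C

molar mass has SI base units: kg / mol

Checking each option against kg / mol:
  A. mol: ✗ does not match
  B. mol/kg: ✗ does not match
  C. g/mol: ✓ matches
  D. kg: ✗ does not match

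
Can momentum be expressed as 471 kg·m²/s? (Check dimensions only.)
No

momentum has SI base units: kg * m / s
kg·m²/s does NOT reduce to kg * m / s; a valid unit for momentum would be e.g. kg·m/s.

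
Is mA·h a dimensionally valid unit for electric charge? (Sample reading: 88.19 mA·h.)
Yes

electric charge has SI base units: A * s
mA·h reduces to the same SI base units, so it is a valid unit for electric charge.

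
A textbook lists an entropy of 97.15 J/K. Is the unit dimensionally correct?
Yes

entropy has SI base units: kg * m^2 / (s^2 * K)
J/K reduces to the same SI base units, so it is a valid unit for entropy.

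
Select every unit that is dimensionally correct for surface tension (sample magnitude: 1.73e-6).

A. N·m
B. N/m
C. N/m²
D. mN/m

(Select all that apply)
B, D

surface tension has SI base units: kg / s^2

Checking each option against kg / s^2:
  A. N·m: ✗ does not match
  B. N/m: ✓ matches
  C. N/m²: ✗ does not match
  D. mN/m: ✓ matches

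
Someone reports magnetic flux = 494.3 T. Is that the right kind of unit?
No

magnetic flux has SI base units: kg * m^2 / (A * s^2)
T does NOT reduce to kg * m^2 / (A * s^2); a valid unit for magnetic flux would be e.g. Wb.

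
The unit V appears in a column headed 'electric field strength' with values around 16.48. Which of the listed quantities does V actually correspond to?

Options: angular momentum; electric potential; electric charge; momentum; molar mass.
electric potential

electric field strength should have units dimensionally equivalent to kg * m / (A * s^3) (e.g. V/m).
The given unit 'V' reduces to kg * m^2 / (A * s^3). Of the listed options, that is the dimensionality of electric potential.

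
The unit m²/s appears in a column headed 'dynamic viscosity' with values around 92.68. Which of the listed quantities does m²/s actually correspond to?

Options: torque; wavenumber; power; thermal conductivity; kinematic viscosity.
kinematic viscosity

dynamic viscosity should have units dimensionally equivalent to kg / (m * s) (e.g. Pa·s).
The given unit 'm²/s' reduces to m^2 / s. Of the listed options, that is the dimensionality of kinematic viscosity.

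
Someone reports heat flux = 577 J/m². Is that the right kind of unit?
No

heat flux has SI base units: kg / s^3
J/m² does NOT reduce to kg / s^3; a valid unit for heat flux would be e.g. W/m².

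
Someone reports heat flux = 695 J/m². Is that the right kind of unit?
No

heat flux has SI base units: kg / s^3
J/m² does NOT reduce to kg / s^3; a valid unit for heat flux would be e.g. W/m².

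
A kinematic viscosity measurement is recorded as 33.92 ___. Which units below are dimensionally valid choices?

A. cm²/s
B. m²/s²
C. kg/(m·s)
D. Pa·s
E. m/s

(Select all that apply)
A

kinematic viscosity has SI base units: m^2 / s

Checking each option against m^2 / s:
  A. cm²/s: ✓ matches
  B. m²/s²: ✗ does not match
  C. kg/(m·s): ✗ does not match
  D. Pa·s: ✗ does not match
  E. m/s: ✗ does not match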